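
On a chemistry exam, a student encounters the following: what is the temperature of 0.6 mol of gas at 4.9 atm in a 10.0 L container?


PV = nRT  (R = 0.08206 L·atm/(mol·K))
T = PV/(nR) = 4.9×10.0/(0.6×0.08206)
= 49.00/0.049236
= 995.21 K

995.21 K


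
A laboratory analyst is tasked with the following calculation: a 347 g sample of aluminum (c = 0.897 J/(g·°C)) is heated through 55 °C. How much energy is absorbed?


q = mcΔT = 347 × 0.897 × 55
= 17119.25 J

17119.25 J


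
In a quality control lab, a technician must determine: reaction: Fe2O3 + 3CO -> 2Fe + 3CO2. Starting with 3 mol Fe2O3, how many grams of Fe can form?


Mole ratio Fe:Fe2O3 = 2:1
n(Fe) = 3 × 2/1 = 6.000 mol
mass = 6.000 × 55.85 = 335.1 g

335.1 g


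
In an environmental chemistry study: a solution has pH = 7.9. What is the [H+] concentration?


[H+] = 10^(-pH) = 10^(-7.9)
= 1.26×10^-8 M

1.26×10^-8 M


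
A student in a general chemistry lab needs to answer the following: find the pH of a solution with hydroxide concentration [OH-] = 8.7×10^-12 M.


pOH = -log10([OH-]) = -log10(8.7×10^-12)
= 12 - log10(8.7) = 11.06
pH = 14 - pOH = 14 - 11.06 = 2.94

2.94


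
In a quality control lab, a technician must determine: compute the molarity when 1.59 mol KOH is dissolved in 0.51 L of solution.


M = n/V = 1.59/0.51 = 3.118 mol/L

3.118 M


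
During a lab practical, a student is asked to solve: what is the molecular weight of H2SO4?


M(H2SO4) = 2×1.008 + 1×32.07 + 4×16.0
= 2.02 + 32.07 + 64.0
= 98.09 g/mol

98.09 g/mol


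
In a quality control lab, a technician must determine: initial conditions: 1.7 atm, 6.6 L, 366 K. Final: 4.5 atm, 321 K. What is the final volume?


P1V1/T1 = P2V2/T2
V2 = P1V1T2/(T1P2)
= 1.7×6.6×321/(366×4.5)
= 2.187 L

2.187 L


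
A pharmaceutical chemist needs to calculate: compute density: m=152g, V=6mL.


ρ = mass/volume
= 152/6
= 25.333 g/mL

25.333 g/mL


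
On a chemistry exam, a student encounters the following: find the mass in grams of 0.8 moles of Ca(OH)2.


M(Ca(OH)2) = 74.1 g/mol
mass = n × M = 0.8 × 74.1 = 59.28 g

59.28 g


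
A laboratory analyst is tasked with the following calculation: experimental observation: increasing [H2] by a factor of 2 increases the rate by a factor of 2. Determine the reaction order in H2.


rate ∝ [H2]^n
2^n = 2 → n = 1
Order in H2: 1

1


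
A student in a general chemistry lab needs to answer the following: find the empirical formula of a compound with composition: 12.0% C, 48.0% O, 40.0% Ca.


Assume 100 g sample. Moles of each element:
  C: 12.0/12.01 = 0.999 mol
  O: 48.0/16.0 = 3.0 mol
  Ca: 40.0/40.08 = 0.998 mol
Divide by smallest (0.998):
  C: 0.999/0.998 = 1.0
  O: 3.0/0.998 = 3.01
  Ca: 0.998/0.998 = 1.0
Empirical formula: CaCO3

CaCO3


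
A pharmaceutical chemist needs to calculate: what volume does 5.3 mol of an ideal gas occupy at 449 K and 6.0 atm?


PV = nRT  (R = 0.08206 L·atm/(mol·K))
V = nRT/P = 5.3×0.08206×449/6.0
= 32.546 L

32.546 L


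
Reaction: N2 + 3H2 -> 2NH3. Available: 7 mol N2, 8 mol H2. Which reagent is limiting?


Mole ratio available / coefficient:
  N2: 7/1 = 7.000
  H2: 8/3 = 2.667
Smaller ratio is limiting.

H2


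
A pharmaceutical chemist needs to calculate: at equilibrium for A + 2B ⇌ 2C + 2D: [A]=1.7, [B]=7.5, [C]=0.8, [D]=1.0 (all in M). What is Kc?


Kc = [C]^2[D]^2/([A][B]^2)
= (0.8^2 × 1.0^2)/(1.7^1 × 7.5^2)
= 0.64/95.625
= 0.006693

0.006693


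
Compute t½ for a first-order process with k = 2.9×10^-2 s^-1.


t½ = ln2/k = 0.693147/(2.9×10^-2 s^-1)
= 23.90 s

23.90 s


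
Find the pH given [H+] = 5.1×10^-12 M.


pH = -log10([H+]) = -log10(5.1×10^-12)
= 12 - log10(5.1)
= 12 - 0.71
= 11.29

11.29


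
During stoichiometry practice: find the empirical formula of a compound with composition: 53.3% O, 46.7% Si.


Assume 100 g sample. Moles of each element:
  O: 53.3/16.0 = 3.331 mol
  Si: 46.7/28.09 = 1.663 mol
Divide by smallest (1.663):
  O: 3.331/1.663 = 2.0
  Si: 1.663/1.663 = 1.0
Empirical formula: SiO2

SiO2


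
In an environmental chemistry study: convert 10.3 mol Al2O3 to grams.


M(Al2O3) = 101.96 g/mol
mass = n × M = 10.3 × 101.96 = 1050.19 g

1050.19 g


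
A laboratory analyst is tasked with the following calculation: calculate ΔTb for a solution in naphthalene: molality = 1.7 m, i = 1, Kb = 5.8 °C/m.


ΔTb = Kb × m × i
= 5.8 × 1.7 × 1
= 9.86 °C

9.86 °C


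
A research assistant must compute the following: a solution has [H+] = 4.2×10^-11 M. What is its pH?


pH = -log10([H+]) = -log10(4.2×10^-11)
= 11 - log10(4.2)
= 11 - 0.62
= 10.38

10.38


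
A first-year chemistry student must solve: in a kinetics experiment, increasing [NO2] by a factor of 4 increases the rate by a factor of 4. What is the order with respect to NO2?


rate ∝ [NO2]^n
4^n = 4 → n = 1
Order in NO2: 1

1


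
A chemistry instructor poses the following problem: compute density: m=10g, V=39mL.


ρ = mass/volume
= 10/39
= 0.256 g/mL

0.256 g/mL


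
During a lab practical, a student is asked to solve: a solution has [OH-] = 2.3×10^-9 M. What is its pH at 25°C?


pOH = -log10([OH-]) = -log10(2.3×10^-9)
= 9 - log10(2.3) = 8.64
pH = 14 - pOH = 14 - 8.64 = 5.36

5.36


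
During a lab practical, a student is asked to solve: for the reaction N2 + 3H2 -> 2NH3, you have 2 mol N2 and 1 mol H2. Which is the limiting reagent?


Mole ratio available / coefficient:
  N2: 2/1 = 2.000
  H2: 1/3 = 0.333
Smaller ratio is limiting.

H2


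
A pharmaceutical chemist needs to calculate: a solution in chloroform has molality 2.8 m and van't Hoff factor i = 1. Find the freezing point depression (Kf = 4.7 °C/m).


ΔTf = Kf × m × i
= 4.7 × 2.8 × 1
= 13.16 °C

13.16 °C


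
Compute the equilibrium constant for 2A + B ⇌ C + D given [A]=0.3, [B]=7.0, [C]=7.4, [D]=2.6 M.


Kc = [C][D]/([A]^2[B])
= (7.4^1 × 2.6^1)/(0.3^2 × 7.0^1)
= 19.24/0.63
= 30.54

30.54


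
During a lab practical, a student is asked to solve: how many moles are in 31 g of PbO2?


M(PbO2) = 239.2 g/mol
n = mass/M = 31/239.2 = 0.1296 mol

0.1296 mol


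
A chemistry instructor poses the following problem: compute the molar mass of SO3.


M(SO3) = 1×32.07 + 3×16.0
= 32.07 + 48.0
= 80.07 g/mol

80.07 g/mol


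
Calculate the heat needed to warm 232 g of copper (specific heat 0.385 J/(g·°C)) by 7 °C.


q = mcΔT = 232 × 0.385 × 7
= 625.24 J

625.24 J


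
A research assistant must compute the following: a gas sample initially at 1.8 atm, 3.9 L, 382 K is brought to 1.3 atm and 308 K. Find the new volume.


P1V1/T1 = P2V2/T2
V2 = P1V1T2/(T1P2)
= 1.8×3.9×308/(382×1.3)
= 4.354 L

4.354 L


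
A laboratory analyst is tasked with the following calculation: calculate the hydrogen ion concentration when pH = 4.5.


[H+] = 10^(-pH) = 10^(-4.5)
= 3.16×10^-5 M

3.16×10^-5 M


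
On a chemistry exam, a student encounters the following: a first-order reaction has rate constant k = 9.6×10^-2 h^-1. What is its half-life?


t½ = ln2/k = 0.693147/(9.6×10^-2 h^-1)
= 7.220 h

7.220 h


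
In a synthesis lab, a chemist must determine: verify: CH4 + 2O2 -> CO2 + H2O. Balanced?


Equation: CH4 + 2O2 -> CO2 + H2O
Check atoms: C: 1=1, H: 4≠2, O: 4≠3
Not balanced

No, not balanced


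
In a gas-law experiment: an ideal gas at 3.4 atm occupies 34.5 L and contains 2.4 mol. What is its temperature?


PV = nRT  (R = 0.08206 L·atm/(mol·K))
T = PV/(nR) = 3.4×34.5/(2.4×0.08206)
= 117.30/0.196944
= 595.60 K

595.60 K


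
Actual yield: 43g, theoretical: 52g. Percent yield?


% yield = actual/theoretical × 100
= 43/52 × 100
= 82.69%

82.69%


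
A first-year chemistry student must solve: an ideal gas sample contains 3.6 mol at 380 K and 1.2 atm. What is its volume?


PV = nRT  (R = 0.08206 L·atm/(mol·K))
V = nRT/P = 3.6×0.08206×380/1.2
= 93.548 L

93.548 L


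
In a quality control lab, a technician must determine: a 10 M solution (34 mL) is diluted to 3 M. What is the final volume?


C1V1 = C2V2
10 × 34 = 3 × V2
V2 = 340/3 = 113.33 mL

113.33 mL


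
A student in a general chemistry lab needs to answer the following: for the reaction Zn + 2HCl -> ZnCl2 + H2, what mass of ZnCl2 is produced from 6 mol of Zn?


Mole ratio ZnCl2:Zn = 1:1
n(ZnCl2) = 6 × 1/1 = 6.000 mol
mass = 6.000 × 136.28 = 817.68 g

817.68 g


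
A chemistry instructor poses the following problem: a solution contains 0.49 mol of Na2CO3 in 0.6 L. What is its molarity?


M = n/V = 0.49/0.6 = 0.817 mol/L

0.817 M


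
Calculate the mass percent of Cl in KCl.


M(KCl) = 1×39.1 + 1×35.45 = 74.55 g/mol
Mass of Cl = 1 × 35.45 = 35.45 g/mol
% Cl = 35.45/74.55 × 100 = 47.55%

47.55%


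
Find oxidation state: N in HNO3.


(+1) + x + 3(-2) = 0, so x = +5
Oxidation number: +5

+5


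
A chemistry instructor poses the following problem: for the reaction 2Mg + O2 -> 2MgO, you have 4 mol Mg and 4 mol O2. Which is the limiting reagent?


Mole ratio available / coefficient:
  Mg: 4/2 = 2.000
  O2: 4/1 = 4.000
Smaller ratio is limiting.

Mg


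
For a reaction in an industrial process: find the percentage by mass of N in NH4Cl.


M(NH4Cl) = 1×14.01 + 4×1.008 + 1×35.45 = 53.492 g/mol
Mass of N = 1 × 14.01 = 14.01 g/mol
% N = 14.01/53.492 × 100 = 26.19%

26.19%


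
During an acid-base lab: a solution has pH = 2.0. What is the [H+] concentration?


[H+] = 10^(-pH) = 10^(-2.0)
= 1.0×10^-2 M

1.0×10^-2 M


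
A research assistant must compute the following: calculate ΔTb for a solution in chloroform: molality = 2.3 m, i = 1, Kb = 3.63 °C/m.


ΔTb = Kb × m × i
= 3.63 × 2.3 × 1
= 8.349 °C

8.349 °C


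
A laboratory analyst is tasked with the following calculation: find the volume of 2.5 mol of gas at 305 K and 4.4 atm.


PV = nRT  (R = 0.08206 L·atm/(mol·K))
V = nRT/P = 2.5×0.08206×305/4.4
= 14.221 L

14.221 L


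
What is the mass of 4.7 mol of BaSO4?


M(BaSO4) = 233.4 g/mol
mass = n × M = 4.7 × 233.4 = 1096.98 g

1096.98 g


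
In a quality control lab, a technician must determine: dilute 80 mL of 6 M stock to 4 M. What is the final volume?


C1V1 = C2V2
6 × 80 = 4 × V2
V2 = 480/4 = 120.0 mL

120.0 mL


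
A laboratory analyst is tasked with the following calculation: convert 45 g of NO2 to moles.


M(NO2) = 46.01 g/mol
n = mass/M = 45/46.01 = 0.978 mol

0.978 mol


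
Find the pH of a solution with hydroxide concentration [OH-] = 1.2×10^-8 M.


pOH = -log10([OH-]) = -log10(1.2×10^-8)
= 8 - log10(1.2) = 7.92
pH = 14 - pOH = 14 - 7.92 = 6.08

6.08


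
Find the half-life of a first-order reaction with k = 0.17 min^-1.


t½ = ln2/k = 0.693147/(0.17 min^-1)
= 4.077 min

4.077 min


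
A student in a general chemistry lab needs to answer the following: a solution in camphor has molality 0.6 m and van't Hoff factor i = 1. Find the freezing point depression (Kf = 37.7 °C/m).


ΔTf = Kf × m × i
= 37.7 × 0.6 × 1
= 22.62 °C

22.62 °C


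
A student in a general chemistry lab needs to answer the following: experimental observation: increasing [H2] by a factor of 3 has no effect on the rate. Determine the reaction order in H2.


rate ∝ [H2]^n
rate ∝ [H2]^0
Order in H2: 0

0


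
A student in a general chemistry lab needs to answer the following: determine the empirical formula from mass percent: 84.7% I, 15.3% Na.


Assume 100 g sample. Moles of each element:
  I: 84.7/126.9 = 0.667 mol
  Na: 15.3/22.99 = 0.666 mol
Divide by smallest (0.666):
  I: 0.667/0.666 = 1.0
  Na: 0.666/0.666 = 1.0
Empirical formula: NaI

NaI


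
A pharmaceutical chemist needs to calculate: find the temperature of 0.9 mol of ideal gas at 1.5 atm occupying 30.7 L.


PV = nRT  (R = 0.08206 L·atm/(mol·K))
T = PV/(nR) = 1.5×30.7/(0.9×0.08206)
= 46.05/0.073854
= 623.53 K

623.53 K


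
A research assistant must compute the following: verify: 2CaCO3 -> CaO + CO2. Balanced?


Equation: 2CaCO3 -> CaO + CO2
Check atoms: C: 2≠1, Ca: 2≠1, O: 6≠3
Not balanced

No, not balanced


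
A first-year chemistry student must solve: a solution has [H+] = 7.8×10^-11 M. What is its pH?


pH = -log10([H+]) = -log10(7.8×10^-11)
= 11 - log10(7.8)
= 11 - 0.89
= 10.11

10.11


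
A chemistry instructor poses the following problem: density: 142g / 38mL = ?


ρ = mass/volume
= 142/38
= 3.737 g/mL

3.737 g/mL


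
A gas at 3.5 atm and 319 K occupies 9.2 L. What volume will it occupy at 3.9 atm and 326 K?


P1V1/T1 = P2V2/T2
V2 = P1V1T2/(T1P2)
= 3.5×9.2×326/(319×3.9)
= 8.438 L

8.438 L


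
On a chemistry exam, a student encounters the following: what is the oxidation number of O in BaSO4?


O is usually -2
Oxidation number: -2

-2


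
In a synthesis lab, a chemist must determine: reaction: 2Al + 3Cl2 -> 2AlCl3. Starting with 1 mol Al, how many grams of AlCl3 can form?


Mole ratio AlCl3:Al = 2:2
n(AlCl3) = 1 × 2/2 = 1.000 mol
mass = 1.000 × 133.33 = 133.33 g

133.33 g


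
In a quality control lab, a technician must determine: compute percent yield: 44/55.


% yield = actual/theoretical × 100
= 44/55 × 100
= 80.0%

80.0%


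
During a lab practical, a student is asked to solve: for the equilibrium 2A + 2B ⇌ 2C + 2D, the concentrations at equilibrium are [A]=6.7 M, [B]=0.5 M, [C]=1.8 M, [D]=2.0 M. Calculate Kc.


Kc = [C]^2[D]^2/([A]^2[B]^2)
= (1.8^2 × 2.0^2)/(6.7^2 × 0.5^2)
= 12.96/11.2225
= 1.155

1.155


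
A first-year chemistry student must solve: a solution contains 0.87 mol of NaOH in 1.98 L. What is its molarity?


M = n/V = 0.87/1.98 = 0.439 mol/L

0.439 M


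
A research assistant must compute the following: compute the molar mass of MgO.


M(MgO) = 1×24.31 + 1×16.0
= 24.31 + 16.0
= 40.31 g/mol

40.31 g/mol


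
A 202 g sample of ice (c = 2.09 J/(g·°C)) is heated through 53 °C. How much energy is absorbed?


q = mcΔT = 202 × 2.09 × 53
= 22375.54 J

22375.54 J


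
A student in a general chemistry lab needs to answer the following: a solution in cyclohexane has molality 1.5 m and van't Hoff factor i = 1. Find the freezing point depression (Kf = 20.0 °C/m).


ΔTf = Kf × m × i
= 20.0 × 1.5 × 1
= 30.0 °C

30.0 °C


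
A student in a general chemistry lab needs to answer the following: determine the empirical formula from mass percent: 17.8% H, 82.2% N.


Assume 100 g sample. Moles of each element:
  H: 17.8/1.008 = 17.659 mol
  N: 82.2/14.01 = 5.867 mol
Divide by smallest (5.867):
  H: 17.659/5.867 = 3.01
  N: 5.867/5.867 = 1.0
Empirical formula: NH3

NH3


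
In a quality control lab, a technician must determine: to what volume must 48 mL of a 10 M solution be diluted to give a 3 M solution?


C1V1 = C2V2
10 × 48 = 3 × V2
V2 = 480/3 = 160.0 mL

160.0 mL


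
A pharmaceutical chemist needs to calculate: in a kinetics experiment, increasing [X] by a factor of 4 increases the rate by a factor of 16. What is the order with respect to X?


rate ∝ [X]^n
4^n = 16 → n = 2
Order in X: 2

2


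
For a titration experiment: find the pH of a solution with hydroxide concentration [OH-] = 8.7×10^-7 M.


pOH = -log10([OH-]) = -log10(8.7×10^-7)
= 7 - log10(8.7) = 6.06
pH = 14 - pOH = 14 - 6.06 = 7.94

7.94


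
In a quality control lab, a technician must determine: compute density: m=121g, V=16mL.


ρ = mass/volume
= 121/16
= 7.562 g/mL

7.562 g/mL


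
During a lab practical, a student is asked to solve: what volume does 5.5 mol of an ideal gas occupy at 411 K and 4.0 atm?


PV = nRT  (R = 0.08206 L·atm/(mol·K))
V = nRT/P = 5.5×0.08206×411/4.0
= 46.374 L

46.374 L


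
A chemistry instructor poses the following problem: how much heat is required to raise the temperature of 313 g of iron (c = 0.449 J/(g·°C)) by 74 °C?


q = mcΔT = 313 × 0.449 × 74
= 10399.74 J

10399.74 J


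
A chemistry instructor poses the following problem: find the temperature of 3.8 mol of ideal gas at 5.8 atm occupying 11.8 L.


PV = nRT  (R = 0.08206 L·atm/(mol·K))
T = PV/(nR) = 5.8×11.8/(3.8×0.08206)
= 68.44/0.311828
= 219.48 K

219.48 K


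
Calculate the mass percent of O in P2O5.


M(P2O5) = 2×30.97 + 5×16.0 = 141.94 g/mol
Mass of O = 5 × 16.0 = 80.00 g/mol
% O = 80.00/141.94 × 100 = 56.36%

56.36%


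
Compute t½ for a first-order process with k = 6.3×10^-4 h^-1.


t½ = ln2/k = 0.693147/(6.3×10^-4 h^-1)
= 1100 h

1100 h


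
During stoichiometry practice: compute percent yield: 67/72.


% yield = actual/theoretical × 100
= 67/72 × 100
= 93.06%

93.06%


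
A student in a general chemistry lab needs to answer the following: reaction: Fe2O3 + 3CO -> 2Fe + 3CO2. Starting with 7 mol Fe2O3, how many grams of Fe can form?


Mole ratio Fe:Fe2O3 = 2:1
n(Fe) = 7 × 2/1 = 14.000 mol
mass = 14.000 × 55.85 = 781.9 g

781.9 g


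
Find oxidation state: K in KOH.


Group 1 metal: +1
Oxidation number: +1

+1


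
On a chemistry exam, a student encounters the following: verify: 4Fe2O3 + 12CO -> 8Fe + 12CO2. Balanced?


Equation: 4Fe2O3 + 12CO -> 8Fe + 12CO2
Check atoms: C: 12=12, Fe: 8=8, O: 24=24
Balanced

Yes, balanced


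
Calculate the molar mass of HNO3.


M(HNO3) = 1×1.008 + 1×14.01 + 3×16.0
= 1.01 + 14.01 + 48.0
= 63.02 g/mol

63.02 g/mol


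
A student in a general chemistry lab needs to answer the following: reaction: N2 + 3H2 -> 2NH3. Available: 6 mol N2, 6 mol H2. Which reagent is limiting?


Mole ratio available / coefficient:
  N2: 6/1 = 6.000
  H2: 6/3 = 2.000
Smaller ratio is limiting.

H2


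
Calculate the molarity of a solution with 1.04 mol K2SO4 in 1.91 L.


M = n/V = 1.04/1.91 = 0.545 mol/L

0.545 M


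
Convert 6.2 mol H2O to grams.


M(H2O) = 18.02 g/mol
mass = n × M = 6.2 × 18.02 = 111.72 g

111.72 g


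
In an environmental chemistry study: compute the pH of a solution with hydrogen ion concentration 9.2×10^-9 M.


pH = -log10([H+]) = -log10(9.2×10^-9)
= 9 - log10(9.2)
= 9 - 0.96
= 8.04

8.04


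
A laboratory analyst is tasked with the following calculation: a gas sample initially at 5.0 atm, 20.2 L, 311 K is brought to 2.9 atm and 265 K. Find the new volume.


P1V1/T1 = P2V2/T2
V2 = P1V1T2/(T1P2)
= 5.0×20.2×265/(311×2.9)
= 29.676 L

29.676 L


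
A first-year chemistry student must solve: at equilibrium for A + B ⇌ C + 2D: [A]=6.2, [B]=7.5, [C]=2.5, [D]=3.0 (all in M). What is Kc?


Kc = [C][D]^2/([A][B])
= (2.5^1 × 3.0^2)/(6.2^1 × 7.5^1)
= 22.5/46.5
= 0.4839

0.4839


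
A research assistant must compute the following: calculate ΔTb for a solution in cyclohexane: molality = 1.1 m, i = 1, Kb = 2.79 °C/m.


ΔTb = Kb × m × i
= 2.79 × 1.1 × 1
= 3.069 °C

3.069 °C


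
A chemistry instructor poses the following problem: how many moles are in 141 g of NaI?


M(NaI) = 149.89 g/mol
n = mass/M = 141/149.89 = 0.9407 mol

0.9407 mol


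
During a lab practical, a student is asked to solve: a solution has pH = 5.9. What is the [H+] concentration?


[H+] = 10^(-pH) = 10^(-5.9)
= 1.26×10^-6 M

1.26×10^-6 M


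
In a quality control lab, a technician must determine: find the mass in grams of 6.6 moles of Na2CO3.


M(Na2CO3) = 105.99 g/mol
mass = n × M = 6.6 × 105.99 = 699.53 g

699.53 g


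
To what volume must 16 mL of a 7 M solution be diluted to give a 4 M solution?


C1V1 = C2V2
7 × 16 = 4 × V2
V2 = 112/4 = 28.0 mL

28.0 mL


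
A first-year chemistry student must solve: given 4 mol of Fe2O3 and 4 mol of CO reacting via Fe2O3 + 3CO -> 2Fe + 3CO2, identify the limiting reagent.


Mole ratio available / coefficient:
  Fe2O3: 4/1 = 4.000
  CO: 4/3 = 1.333
Smaller ratio is limiting.

CO


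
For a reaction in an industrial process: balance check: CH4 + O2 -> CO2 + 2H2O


Equation: CH4 + O2 -> CO2 + 2H2O
Check atoms: C: 1=1, H: 4=4, O: 2≠4
Not balanced

No, not balanced


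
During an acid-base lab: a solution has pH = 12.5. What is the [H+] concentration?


[H+] = 10^(-pH) = 10^(-12.5)
= 3.16×10^-13 M

3.16×10^-13 M


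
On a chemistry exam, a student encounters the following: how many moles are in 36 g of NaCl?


M(NaCl) = 58.44 g/mol
n = mass/M = 36/58.44 = 0.616 mol

0.616 mol


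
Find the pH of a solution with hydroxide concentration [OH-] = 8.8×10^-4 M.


pOH = -log10([OH-]) = -log10(8.8×10^-4)
= 4 - log10(8.8) = 3.06
pH = 14 - pOH = 14 - 3.06 = 10.94

10.94


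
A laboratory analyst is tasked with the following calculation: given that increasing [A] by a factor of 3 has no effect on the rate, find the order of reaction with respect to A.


rate ∝ [A]^n
rate ∝ [A]^0
Order in A: 0

0


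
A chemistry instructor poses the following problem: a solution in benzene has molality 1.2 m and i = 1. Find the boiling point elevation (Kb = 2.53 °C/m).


ΔTb = Kb × m × i
= 2.53 × 1.2 × 1
= 3.036 °C

3.036 °C


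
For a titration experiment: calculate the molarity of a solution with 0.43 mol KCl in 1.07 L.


M = n/V = 0.43/1.07 = 0.402 mol/L

0.402 M


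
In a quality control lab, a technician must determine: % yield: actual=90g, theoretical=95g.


% yield = actual/theoretical × 100
= 90/95 × 100
= 94.74%

94.74%


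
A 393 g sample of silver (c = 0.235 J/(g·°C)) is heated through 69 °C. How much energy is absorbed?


q = mcΔT = 393 × 0.235 × 69
= 6372.50 J

6372.50 J


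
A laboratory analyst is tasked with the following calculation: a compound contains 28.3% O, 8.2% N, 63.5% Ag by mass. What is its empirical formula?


Assume 100 g sample. Moles of each element:
  O: 28.3/16.0 = 1.769 mol
  N: 8.2/14.01 = 0.585 mol
  Ag: 63.5/107.87 = 0.589 mol
Divide by smallest (0.585):
  O: 1.769/0.585 = 3.02
  N: 0.585/0.585 = 1.0
  Ag: 0.589/0.585 = 1.01
Empirical formula: AgNO3

AgNO3


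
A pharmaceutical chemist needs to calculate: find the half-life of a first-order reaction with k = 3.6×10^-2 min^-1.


t½ = ln2/k = 0.693147/(3.6×10^-2 min^-1)
= 19.25 min

19.25 min


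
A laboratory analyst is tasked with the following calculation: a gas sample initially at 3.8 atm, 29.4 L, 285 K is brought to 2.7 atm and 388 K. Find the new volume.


P1V1/T1 = P2V2/T2
V2 = P1V1T2/(T1P2)
= 3.8×29.4×388/(285×2.7)
= 56.332 L

56.332 L


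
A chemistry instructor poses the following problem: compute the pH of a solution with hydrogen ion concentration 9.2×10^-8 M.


pH = -log10([H+]) = -log10(9.2×10^-8)
= 8 - log10(9.2)
= 8 - 0.96
= 7.04

7.04


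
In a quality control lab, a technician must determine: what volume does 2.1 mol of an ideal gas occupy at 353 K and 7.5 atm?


PV = nRT  (R = 0.08206 L·atm/(mol·K))
V = nRT/P = 2.1×0.08206×353/7.5
= 8.111 L

8.111 L


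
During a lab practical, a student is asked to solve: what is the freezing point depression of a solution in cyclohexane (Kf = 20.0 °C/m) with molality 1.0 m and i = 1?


ΔTf = Kf × m × i
= 20.0 × 1.0 × 1
= 20.0 °C

20.0 °C


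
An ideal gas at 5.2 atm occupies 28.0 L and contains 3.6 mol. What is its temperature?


PV = nRT  (R = 0.08206 L·atm/(mol·K))
T = PV/(nR) = 5.2×28.0/(3.6×0.08206)
= 145.60/0.295416
= 492.86 K

492.86 K


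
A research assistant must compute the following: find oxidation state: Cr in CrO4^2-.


x + 4(-2) = -2, so x = +6
Oxidation number: +6

+6


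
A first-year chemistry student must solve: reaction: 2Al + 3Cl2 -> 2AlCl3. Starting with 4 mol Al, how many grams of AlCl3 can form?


Mole ratio AlCl3:Al = 2:2
n(AlCl3) = 4 × 2/2 = 4.000 mol
mass = 4.000 × 133.33 = 533.32 g

533.32 g


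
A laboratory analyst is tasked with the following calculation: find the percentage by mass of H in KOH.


M(KOH) = 1×39.1 + 1×16.0 + 1×1.008 = 56.108 g/mol
Mass of H = 1 × 1.008 = 1.008 g/mol
% H = 1.008/56.108 × 100 = 1.80%

1.80%


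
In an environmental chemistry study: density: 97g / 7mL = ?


ρ = mass/volume
= 97/7
= 13.857 g/mL

13.857 g/mL


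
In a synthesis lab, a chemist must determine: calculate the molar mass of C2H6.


M(C2H6) = 2×12.01 + 6×1.008
= 24.02 + 6.05
= 30.07 g/mol

30.07 g/mol


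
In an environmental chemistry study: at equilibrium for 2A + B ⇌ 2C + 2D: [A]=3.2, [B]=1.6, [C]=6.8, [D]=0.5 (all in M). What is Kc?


Kc = [C]^2[D]^2/([A]^2[B])
= (6.8^2 × 0.5^2)/(3.2^2 × 1.6^1)
= 11.56/16.384
= 0.7056

0.7056


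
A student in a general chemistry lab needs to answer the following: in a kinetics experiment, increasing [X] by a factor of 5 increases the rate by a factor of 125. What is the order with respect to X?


rate ∝ [X]^n
5^n = 125 → n = 3
Order in X: 3

3


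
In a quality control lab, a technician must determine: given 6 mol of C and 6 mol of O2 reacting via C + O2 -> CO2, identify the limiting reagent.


Mole ratio available / coefficient:
  C: 6/1 = 6.000
  O2: 6/1 = 6.000
Smaller ratio is limiting.

neither (stoichiometric); C and O2 are fully consumed


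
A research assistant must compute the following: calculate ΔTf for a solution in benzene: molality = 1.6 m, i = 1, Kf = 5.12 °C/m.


ΔTf = Kf × m × i
= 5.12 × 1.6 × 1
= 8.192 °C

8.192 °C


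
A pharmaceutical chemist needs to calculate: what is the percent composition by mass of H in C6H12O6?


M(C6H12O6) = 6×12.01 + 12×1.008 + 6×16.0 = 180.156 g/mol
Mass of H = 12 × 1.008 = 12.096 g/mol
% H = 12.096/180.156 × 100 = 6.71%

6.71%


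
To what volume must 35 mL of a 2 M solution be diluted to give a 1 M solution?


C1V1 = C2V2
2 × 35 = 1 × V2
V2 = 70/1 = 70.0 mL

70.0 mL


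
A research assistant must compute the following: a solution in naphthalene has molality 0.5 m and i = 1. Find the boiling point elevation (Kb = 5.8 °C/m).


ΔTb = Kb × m × i
= 5.8 × 0.5 × 1
= 2.9 °C

2.9 °C


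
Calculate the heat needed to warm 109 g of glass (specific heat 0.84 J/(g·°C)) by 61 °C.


q = mcΔT = 109 × 0.84 × 61
= 5585.16 J

5585.16 J


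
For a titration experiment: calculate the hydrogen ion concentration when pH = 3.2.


[H+] = 10^(-pH) = 10^(-3.2)
= 6.31×10^-4 M

6.31×10^-4 M


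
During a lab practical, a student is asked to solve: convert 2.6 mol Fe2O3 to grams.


M(Fe2O3) = 159.7 g/mol
mass = n × M = 2.6 × 159.7 = 415.22 g

415.22 g


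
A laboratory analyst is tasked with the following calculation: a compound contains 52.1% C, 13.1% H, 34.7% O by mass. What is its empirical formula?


Assume 100 g sample. Moles of each element:
  C: 52.1/12.01 = 4.338 mol
  H: 13.1/1.008 = 12.996 mol
  O: 34.7/16.0 = 2.169 mol
Divide by smallest (2.169):
  C: 4.338/2.169 = 2.0
  H: 12.996/2.169 = 5.99
  O: 2.169/2.169 = 1.0
Empirical formula: C2H6O

C2H6O


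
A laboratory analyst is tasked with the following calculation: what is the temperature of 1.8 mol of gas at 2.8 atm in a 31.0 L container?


PV = nRT  (R = 0.08206 L·atm/(mol·K))
T = PV/(nR) = 2.8×31.0/(1.8×0.08206)
= 86.80/0.147708
= 587.65 K

587.65 K


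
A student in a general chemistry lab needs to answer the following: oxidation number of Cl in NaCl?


halide: -1
Oxidation number: -1

-1


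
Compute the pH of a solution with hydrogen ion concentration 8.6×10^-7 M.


pH = -log10([H+]) = -log10(8.6×10^-7)
= 7 - log10(8.6)
= 7 - 0.93
= 6.07

6.07


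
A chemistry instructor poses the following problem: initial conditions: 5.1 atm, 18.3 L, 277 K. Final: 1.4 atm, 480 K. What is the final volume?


P1V1/T1 = P2V2/T2
V2 = P1V1T2/(T1P2)
= 5.1×18.3×480/(277×1.4)
= 115.519 L

115.519 L


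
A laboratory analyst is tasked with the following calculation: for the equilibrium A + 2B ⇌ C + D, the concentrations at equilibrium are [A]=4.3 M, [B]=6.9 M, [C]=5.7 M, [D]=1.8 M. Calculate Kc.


Kc = [C][D]/([A][B]^2)
= (5.7^1 × 1.8^1)/(4.3^1 × 6.9^2)
= 10.26/204.723
= 0.05012

0.05012


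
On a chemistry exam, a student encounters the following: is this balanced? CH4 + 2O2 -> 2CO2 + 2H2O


Equation: CH4 + 2O2 -> 2CO2 + 2H2O
Check atoms: C: 1≠2, H: 4=4, O: 4≠6
Not balanced

No, not balanced


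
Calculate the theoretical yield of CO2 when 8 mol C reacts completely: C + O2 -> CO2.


Mole ratio CO2:C = 1:1
n(CO2) = 8 × 1/1 = 8.000 mol
mass = 8.000 × 44.01 = 352.08 g

352.08 g


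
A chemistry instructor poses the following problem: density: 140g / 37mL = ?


ρ = mass/volume
= 140/37
= 3.784 g/mL

3.784 g/mL


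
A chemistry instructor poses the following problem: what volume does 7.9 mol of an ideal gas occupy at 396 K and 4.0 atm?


PV = nRT  (R = 0.08206 L·atm/(mol·K))
V = nRT/P = 7.9×0.08206×396/4.0
= 64.179 L

64.179 L


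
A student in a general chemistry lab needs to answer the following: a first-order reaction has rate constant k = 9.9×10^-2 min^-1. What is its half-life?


t½ = ln2/k = 0.693147/(9.9×10^-2 min^-1)
= 7.001 min

7.001 min


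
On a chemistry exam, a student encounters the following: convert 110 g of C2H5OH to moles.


M(C2H5OH) = 46.07 g/mol
n = mass/M = 110/46.07 = 2.3877 mol

2.3877 mol


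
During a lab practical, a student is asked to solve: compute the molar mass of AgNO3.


M(AgNO3) = 1×107.87 + 1×14.01 + 3×16.0
= 107.87 + 14.01 + 48.0
= 169.88 g/mol

169.88 g/mol


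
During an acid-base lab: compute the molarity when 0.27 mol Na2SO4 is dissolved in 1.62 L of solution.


M = n/V = 0.27/1.62 = 0.167 mol/L

0.167 M


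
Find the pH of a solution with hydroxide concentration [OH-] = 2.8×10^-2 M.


pOH = -log10([OH-]) = -log10(2.8×10^-2)
= 2 - log10(2.8) = 1.55
pH = 14 - pOH = 14 - 1.55 = 12.45

12.45


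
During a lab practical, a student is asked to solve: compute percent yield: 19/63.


% yield = actual/theoretical × 100
= 19/63 × 100
= 30.16%

30.16%


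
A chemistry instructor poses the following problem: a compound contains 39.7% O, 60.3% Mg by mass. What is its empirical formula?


Assume 100 g sample. Moles of each element:
  O: 39.7/16.0 = 2.481 mol
  Mg: 60.3/24.31 = 2.48 mol
Divide by smallest (2.48):
  O: 2.481/2.48 = 1.0
  Mg: 2.48/2.48 = 1.0
Empirical formula: MgO

MgO


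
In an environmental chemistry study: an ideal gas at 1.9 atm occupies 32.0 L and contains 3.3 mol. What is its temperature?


PV = nRT  (R = 0.08206 L·atm/(mol·K))
T = PV/(nR) = 1.9×32.0/(3.3×0.08206)
= 60.80/0.270798
= 224.52 K

224.52 K


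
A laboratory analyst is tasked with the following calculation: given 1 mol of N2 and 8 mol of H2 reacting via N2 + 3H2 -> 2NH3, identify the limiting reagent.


Mole ratio available / coefficient:
  N2: 1/1 = 1.000
  H2: 8/3 = 2.667
Smaller ratio is limiting.

N2


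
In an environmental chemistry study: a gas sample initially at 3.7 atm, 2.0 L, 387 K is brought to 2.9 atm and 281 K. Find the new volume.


P1V1/T1 = P2V2/T2
V2 = P1V1T2/(T1P2)
= 3.7×2.0×281/(387×2.9)
= 1.853 L

1.853 L


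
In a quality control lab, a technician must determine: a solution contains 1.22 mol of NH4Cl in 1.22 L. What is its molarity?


M = n/V = 1.22/1.22 = 1.000 mol/L

1.000 M


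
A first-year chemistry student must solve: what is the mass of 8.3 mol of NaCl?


M(NaCl) = 58.44 g/mol
mass = n × M = 8.3 × 58.44 = 485.05 g

485.05 g


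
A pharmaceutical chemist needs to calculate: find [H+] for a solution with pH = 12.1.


[H+] = 10^(-pH) = 10^(-12.1)
= 7.94×10^-13 M

7.94×10^-13 M


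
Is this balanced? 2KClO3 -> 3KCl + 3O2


Equation: 2KClO3 -> 3KCl + 3O2
Check atoms: Cl: 2≠3, K: 2≠3, O: 6=6
Not balanced

No, not balanced


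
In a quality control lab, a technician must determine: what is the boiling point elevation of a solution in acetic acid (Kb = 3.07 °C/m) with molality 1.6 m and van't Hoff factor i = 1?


ΔTb = Kb × m × i
= 3.07 × 1.6 × 1
= 4.912 °C

4.912 °C


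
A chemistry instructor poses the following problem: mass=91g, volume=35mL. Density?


ρ = mass/volume
= 91/35
= 2.6 g/mL

2.6 g/mL


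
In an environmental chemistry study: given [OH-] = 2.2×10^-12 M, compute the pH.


pOH = -log10([OH-]) = -log10(2.2×10^-12)
= 12 - log10(2.2) = 11.66
pH = 14 - pOH = 14 - 11.66 = 2.34

2.34


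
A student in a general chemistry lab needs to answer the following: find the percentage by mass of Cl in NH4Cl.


M(NH4Cl) = 1×14.01 + 4×1.008 + 1×35.45 = 53.492 g/mol
Mass of Cl = 1 × 35.45 = 35.45 g/mol
% Cl = 35.45/53.492 × 100 = 66.27%

66.27%


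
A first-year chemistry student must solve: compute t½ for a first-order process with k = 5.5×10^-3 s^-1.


t½ = ln2/k = 0.693147/(5.5×10^-3 s^-1)
= 126.0 s

126.0 s


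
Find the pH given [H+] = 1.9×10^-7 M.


pH = -log10([H+]) = -log10(1.9×10^-7)
= 7 - log10(1.9)
= 7 - 0.28
= 6.72

6.72


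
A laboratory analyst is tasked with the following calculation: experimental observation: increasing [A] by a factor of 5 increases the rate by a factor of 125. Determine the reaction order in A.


rate ∝ [A]^n
5^n = 125 → n = 3
Order in A: 3

3


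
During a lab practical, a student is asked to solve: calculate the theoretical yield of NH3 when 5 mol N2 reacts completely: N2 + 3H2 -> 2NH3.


Mole ratio NH3:N2 = 2:1
n(NH3) = 5 × 2/1 = 10.000 mol
mass = 10.000 × 17.03 = 170.3 g

170.3 g


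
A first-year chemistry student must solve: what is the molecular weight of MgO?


M(MgO) = 1×24.31 + 1×16.0
= 24.31 + 16.0
= 40.31 g/mol

40.31 g/mol


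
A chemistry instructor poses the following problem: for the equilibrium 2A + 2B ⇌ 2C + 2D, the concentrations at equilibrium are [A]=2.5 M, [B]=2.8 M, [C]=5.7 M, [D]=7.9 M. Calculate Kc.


Kc = [C]^2[D]^2/([A]^2[B]^2)
= (5.7^2 × 7.9^2)/(2.5^2 × 2.8^2)
= 2027.7009/49
= 41.38

41.38


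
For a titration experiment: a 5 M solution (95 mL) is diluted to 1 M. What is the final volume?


C1V1 = C2V2
5 × 95 = 1 × V2
V2 = 475/1 = 475.0 mL

475.0 mL


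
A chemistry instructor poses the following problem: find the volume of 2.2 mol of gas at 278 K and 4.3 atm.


PV = nRT  (R = 0.08206 L·atm/(mol·K))
V = nRT/P = 2.2×0.08206×278/4.3
= 11.672 L

11.672 L


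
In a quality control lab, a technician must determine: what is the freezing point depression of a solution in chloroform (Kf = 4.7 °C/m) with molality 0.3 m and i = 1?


ΔTf = Kf × m × i
= 4.7 × 0.3 × 1
= 1.41 °C

1.41 °C


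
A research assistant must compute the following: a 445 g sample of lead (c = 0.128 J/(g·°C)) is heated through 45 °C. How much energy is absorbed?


q = mcΔT = 445 × 0.128 × 45
= 2563.20 J

2563.20 J


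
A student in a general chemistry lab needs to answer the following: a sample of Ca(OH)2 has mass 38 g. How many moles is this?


M(Ca(OH)2) = 74.1 g/mol
n = mass/M = 38/74.1 = 0.5128 mol

0.5128 mol


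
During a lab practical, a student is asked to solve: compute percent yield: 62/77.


% yield = actual/theoretical × 100
= 62/77 × 100
= 80.52%

80.52%


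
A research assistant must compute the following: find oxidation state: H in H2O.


H is +1 with nonmetals
Oxidation number: +1

+1


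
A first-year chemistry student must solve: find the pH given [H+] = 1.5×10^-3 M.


pH = -log10([H+]) = -log10(1.5×10^-3)
= 3 - log10(1.5)
= 3 - 0.18
= 2.82

2.82


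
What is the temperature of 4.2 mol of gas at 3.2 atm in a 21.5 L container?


PV = nRT  (R = 0.08206 L·atm/(mol·K))
T = PV/(nR) = 3.2×21.5/(4.2×0.08206)
= 68.80/0.344652
= 199.62 K

199.62 K


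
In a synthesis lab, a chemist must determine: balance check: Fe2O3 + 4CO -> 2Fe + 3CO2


Equation: Fe2O3 + 4CO -> 2Fe + 3CO2
Check atoms: C: 4≠3, Fe: 2=2, O: 7≠6
Not balanced

No, not balanced


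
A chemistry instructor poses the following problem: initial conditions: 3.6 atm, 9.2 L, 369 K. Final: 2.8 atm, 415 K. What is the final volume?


P1V1/T1 = P2V2/T2
V2 = P1V1T2/(T1P2)
= 3.6×9.2×415/(369×2.8)
= 13.303 L

13.303 L


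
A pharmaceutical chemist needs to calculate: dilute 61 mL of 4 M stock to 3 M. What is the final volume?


C1V1 = C2V2
4 × 61 = 3 × V2
V2 = 244/3 = 81.33 mL

81.33 mL


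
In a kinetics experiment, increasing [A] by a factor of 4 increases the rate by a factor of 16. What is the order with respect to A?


rate ∝ [A]^n
4^n = 16 → n = 2
Order in A: 2

2


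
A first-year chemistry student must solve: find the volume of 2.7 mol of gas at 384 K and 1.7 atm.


PV = nRT  (R = 0.08206 L·atm/(mol·K))
V = nRT/P = 2.7×0.08206×384/1.7
= 50.047 L

50.047 L


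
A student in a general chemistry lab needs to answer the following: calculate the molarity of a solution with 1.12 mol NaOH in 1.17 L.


M = n/V = 1.12/1.17 = 0.957 mol/L

0.957 M


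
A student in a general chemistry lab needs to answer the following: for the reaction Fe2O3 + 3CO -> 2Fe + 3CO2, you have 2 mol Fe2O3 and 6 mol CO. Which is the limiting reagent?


Mole ratio available / coefficient:
  Fe2O3: 2/1 = 2.000
  CO: 6/3 = 2.000
Smaller ratio is limiting.

neither (stoichiometric); Fe2O3 and CO are fully consumed


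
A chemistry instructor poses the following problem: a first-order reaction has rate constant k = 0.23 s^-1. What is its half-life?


t½ = ln2/k = 0.693147/(0.23 s^-1)
= 3.014 s

3.014 s


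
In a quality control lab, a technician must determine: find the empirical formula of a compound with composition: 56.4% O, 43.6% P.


Assume 100 g sample. Moles of each element:
  O: 56.4/16.0 = 3.525 mol
  P: 43.6/30.97 = 1.408 mol
Divide by smallest (1.408):
  O: 3.525/1.408 = 2.5
  P: 1.408/1.408 = 1.0
Multiply all ratios by 2 to obtain whole numbers.
Empirical formula: P2O5

P2O5


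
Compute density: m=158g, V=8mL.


ρ = mass/volume
= 158/8
= 19.75 g/mL

19.75 g/mL


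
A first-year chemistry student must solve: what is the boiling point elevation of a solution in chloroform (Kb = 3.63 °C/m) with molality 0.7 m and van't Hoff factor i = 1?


ΔTb = Kb × m × i
= 3.63 × 0.7 × 1
= 2.541 °C

2.541 °C


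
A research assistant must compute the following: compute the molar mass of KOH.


M(KOH) = 1×39.1 + 1×16.0 + 1×1.008
= 39.1 + 16.0 + 1.01
= 56.11 g/mol

56.11 g/mol


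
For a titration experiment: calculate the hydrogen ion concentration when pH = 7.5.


[H+] = 10^(-pH) = 10^(-7.5)
= 3.16×10^-8 M

3.16×10^-8 M


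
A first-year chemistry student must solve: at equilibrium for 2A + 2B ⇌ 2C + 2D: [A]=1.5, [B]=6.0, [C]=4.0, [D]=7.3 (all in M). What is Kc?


Kc = [C]^2[D]^2/([A]^2[B]^2)
= (4.0^2 × 7.3^2)/(1.5^2 × 6.0^2)
= 852.64/81
= 10.53

10.53


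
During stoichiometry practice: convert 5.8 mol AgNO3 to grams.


M(AgNO3) = 169.88 g/mol
mass = n × M = 5.8 × 169.88 = 985.30 g

985.30 g


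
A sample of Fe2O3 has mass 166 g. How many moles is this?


M(Fe2O3) = 159.7 g/mol
n = mass/M = 166/159.7 = 1.0394 mol

1.0394 mol


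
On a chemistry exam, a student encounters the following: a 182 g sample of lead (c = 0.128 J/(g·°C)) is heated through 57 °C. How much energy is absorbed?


q = mcΔT = 182 × 0.128 × 57
= 1327.87 J

1327.87 J


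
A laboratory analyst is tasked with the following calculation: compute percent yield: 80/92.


% yield = actual/theoretical × 100
= 80/92 × 100
= 86.96%

86.96%


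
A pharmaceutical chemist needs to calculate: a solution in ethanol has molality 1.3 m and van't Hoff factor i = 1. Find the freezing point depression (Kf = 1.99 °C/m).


ΔTf = Kf × m × i
= 1.99 × 1.3 × 1
= 2.587 °C

2.587 °C


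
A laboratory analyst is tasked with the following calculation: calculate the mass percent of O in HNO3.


M(HNO3) = 1×1.008 + 1×14.01 + 3×16.0 = 63.018 g/mol
Mass of O = 3 × 16.0 = 48.00 g/mol
% O = 48.00/63.018 × 100 = 76.17%

76.17%
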